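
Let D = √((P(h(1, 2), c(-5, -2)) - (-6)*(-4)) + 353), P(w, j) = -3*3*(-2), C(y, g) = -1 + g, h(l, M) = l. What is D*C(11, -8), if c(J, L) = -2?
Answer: -9*√347 ≈ -167.65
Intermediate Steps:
P(w, j) = 18 (P(w, j) = -9*(-2) = 18)
D = √347 (D = √((18 - (-6)*(-4)) + 353) = √((18 - 6*4) + 353) = √((18 - 24) + 353) = √(-6 + 353) = √347 ≈ 18.628)
D*C(11, -8) = √347*(-1 - 8) = √347*(-9) = -9*√347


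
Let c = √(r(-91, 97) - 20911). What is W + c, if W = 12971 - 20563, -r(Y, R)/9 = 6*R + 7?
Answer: -7592 + 2*I*√6553 ≈ -7592.0 + 161.9*I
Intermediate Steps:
r(Y, R) = -63 - 54*R (r(Y, R) = -9*(6*R + 7) = -9*(7 + 6*R) = -63 - 54*R)
W = -7592
c = 2*I*√6553 (c = √((-63 - 54*97) - 20911) = √((-63 - 5238) - 20911) = √(-5301 - 20911) = √(-26212) = 2*I*√6553 ≈ 161.9*I)
W + c = -7592 + 2*I*√6553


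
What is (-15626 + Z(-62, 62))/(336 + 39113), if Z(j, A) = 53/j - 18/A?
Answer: -968883/2445838 ≈ -0.39614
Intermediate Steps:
Z(j, A) = -18/A + 53/j
(-15626 + Z(-62, 62))/(336 + 39113) = (-15626 + (-18/62 + 53/(-62)))/(336 + 39113) = (-15626 + (-18*1/62 + 53*(-1/62)))/39449 = (-15626 + (-9/31 - 53/62))*(1/39449) = (-15626 - 71/62)*(1/39449) = -968883/62*1/39449 = -968883/2445838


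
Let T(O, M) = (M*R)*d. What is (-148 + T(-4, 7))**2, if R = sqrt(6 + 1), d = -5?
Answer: 30479 + 10360*sqrt(7) ≈ 57889.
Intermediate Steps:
R = sqrt(7) ≈ 2.6458
T(O, M) = -5*M*sqrt(7) (T(O, M) = (M*sqrt(7))*(-5) = -5*M*sqrt(7))
(-148 + T(-4, 7))**2 = (-148 - 5*7*sqrt(7))**2 = (-148 - 35*sqrt(7))**2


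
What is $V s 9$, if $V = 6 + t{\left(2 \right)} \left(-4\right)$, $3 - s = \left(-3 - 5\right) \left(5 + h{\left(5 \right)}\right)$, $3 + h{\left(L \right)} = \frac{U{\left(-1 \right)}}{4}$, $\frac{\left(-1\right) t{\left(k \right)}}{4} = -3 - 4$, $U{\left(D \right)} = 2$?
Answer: $-21942$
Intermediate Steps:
$t{\left(k \right)} = 28$ ($t{\left(k \right)} = - 4 \left(-3 - 4\right) = \left(-4\right) \left(-7\right) = 28$)
$h{\left(L \right)} = - \frac{5}{2}$ ($h{\left(L \right)} = -3 + \frac{2}{4} = -3 + 2 \cdot \frac{1}{4} = -3 + \frac{1}{2} = - \frac{5}{2}$)
$s = 23$ ($s = 3 - \left(-3 - 5\right) \left(5 - \frac{5}{2}\right) = 3 - \left(-8\right) \frac{5}{2} = 3 - -20 = 3 + 20 = 23$)
$V = -106$ ($V = 6 + 28 \left(-4\right) = 6 - 112 = -106$)
$V s 9 = \left(-106\right) 23 \cdot 9 = \left(-2438\right) 9 = -21942$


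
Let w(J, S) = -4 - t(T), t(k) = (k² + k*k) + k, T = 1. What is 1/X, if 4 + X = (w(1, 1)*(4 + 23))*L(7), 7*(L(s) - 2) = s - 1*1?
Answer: -1/544 ≈ -0.0018382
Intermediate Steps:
L(s) = 13/7 + s/7 (L(s) = 2 + (s - 1*1)/7 = 2 + (s - 1)/7 = 2 + (-1 + s)/7 = 2 + (-⅐ + s/7) = 13/7 + s/7)
t(k) = k + 2*k² (t(k) = (k² + k²) + k = 2*k² + k = k + 2*k²)
w(J, S) = -7 (w(J, S) = -4 - (1 + 2*1) = -4 - (1 + 2) = -4 - 3 = -7)
X = -544 (X = -4 + (-7*(4 + 23))*(13/7 + (⅐)*7) = -4 + (-7*27)*(13/7 + 1) = -4 - 189*20/7 = -4 - 540 = -544)
1/X = 1/(-544) = -1/544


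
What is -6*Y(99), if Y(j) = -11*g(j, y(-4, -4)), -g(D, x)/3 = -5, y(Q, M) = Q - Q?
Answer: 990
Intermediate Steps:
y(Q, M) = 0
g(D, x) = 15 (g(D, x) = -3*(-5) = 15)
Y(j) = -165 (Y(j) = -11*15 = -165)
-6*Y(99) = -6*(-165) = 990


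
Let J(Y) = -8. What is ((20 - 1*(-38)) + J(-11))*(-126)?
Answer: -6300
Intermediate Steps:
((20 - 1*(-38)) + J(-11))*(-126) = ((20 - 1*(-38)) - 8)*(-126) = ((20 + 38) - 8)*(-126) = (58 - 8)*(-126) = 50*(-126) = -6300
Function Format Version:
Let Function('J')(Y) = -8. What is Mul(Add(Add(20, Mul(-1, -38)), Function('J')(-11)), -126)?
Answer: -6300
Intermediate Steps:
Mul(Add(Add(20, Mul(-1, -38)), Function('J')(-11)), -126) = Mul(Add(Add(20, Mul(-1, -38)), -8), -126) = Mul(Add(Add(20, 38), -8), -126) = Mul(Add(58, -8), -126) = Mul(50, -126) = -6300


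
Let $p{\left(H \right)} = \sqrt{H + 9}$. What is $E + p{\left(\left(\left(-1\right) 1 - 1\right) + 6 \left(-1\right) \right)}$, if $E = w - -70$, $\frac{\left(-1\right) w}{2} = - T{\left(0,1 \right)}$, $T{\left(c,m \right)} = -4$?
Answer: $63$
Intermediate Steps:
$w = -8$ ($w = - 2 \left(\left(-1\right) \left(-4\right)\right) = \left(-2\right) 4 = -8$)
$p{\left(H \right)} = \sqrt{9 + H}$
$E = 62$ ($E = -8 - -70 = -8 + 70 = 62$)
$E + p{\left(\left(\left(-1\right) 1 - 1\right) + 6 \left(-1\right) \right)} = 62 + \sqrt{9 + \left(\left(\left(-1\right) 1 - 1\right) + 6 \left(-1\right)\right)} = 62 + \sqrt{9 + \left(\left(-1 + \left(-3 + 2\right)\right) - 6\right)} = 62 + \sqrt{9 - 8} = 62 + \sqrt{1} = 62 + 1 = 63$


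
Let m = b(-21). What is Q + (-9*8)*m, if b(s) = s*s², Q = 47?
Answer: 666839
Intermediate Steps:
b(s) = s³
m = -9261 (m = (-21)³ = -9261)
Q + (-9*8)*m = 47 - 9*8*(-9261) = 47 - 72*(-9261) = 47 + 666792 = 666839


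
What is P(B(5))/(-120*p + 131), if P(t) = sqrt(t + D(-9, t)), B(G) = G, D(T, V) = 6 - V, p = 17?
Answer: -sqrt(6)/1909 ≈ -0.0012831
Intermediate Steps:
P(t) = sqrt(6) (P(t) = sqrt(t + (6 - t)) = sqrt(6))
P(B(5))/(-120*p + 131) = sqrt(6)/(-120*17 + 131) = sqrt(6)/(-2040 + 131) = sqrt(6)/(-1909) = sqrt(6)*(-1/1909) = -sqrt(6)/1909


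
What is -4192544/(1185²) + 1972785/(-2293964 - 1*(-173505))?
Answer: -11660351674321/2977601539275 ≈ -3.9160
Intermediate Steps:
-4192544/(1185²) + 1972785/(-2293964 - 1*(-173505)) = -4192544/1404225 + 1972785/(-2293964 + 173505) = -4192544*1/1404225 + 1972785/(-2120459) = -4192544/1404225 + 1972785*(-1/2120459) = -4192544/1404225 - 1972785/2120459 = -11660351674321/2977601539275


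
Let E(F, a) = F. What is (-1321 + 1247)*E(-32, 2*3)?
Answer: 2368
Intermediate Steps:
(-1321 + 1247)*E(-32, 2*3) = (-1321 + 1247)*(-32) = -74*(-32) = 2368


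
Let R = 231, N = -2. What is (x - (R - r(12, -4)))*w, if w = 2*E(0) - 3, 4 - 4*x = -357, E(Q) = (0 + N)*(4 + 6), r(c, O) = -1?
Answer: 24381/4 ≈ 6095.3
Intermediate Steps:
E(Q) = -20 (E(Q) = (0 - 2)*(4 + 6) = -2*10 = -20)
x = 361/4 (x = 1 - 1/4*(-357) = 1 + 357/4 = 361/4 ≈ 90.250)
w = -43 (w = 2*(-20) - 3 = -40 - 3 = -43)
(x - (R - r(12, -4)))*w = (361/4 - (231 - 1*(-1)))*(-43) = (361/4 - (231 + 1))*(-43) = (361/4 - 1*232)*(-43) = (361/4 - 232)*(-43) = -567/4*(-43) = 24381/4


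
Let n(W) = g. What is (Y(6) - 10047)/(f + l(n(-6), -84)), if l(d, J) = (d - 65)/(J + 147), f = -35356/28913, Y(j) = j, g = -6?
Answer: 18289872279/4280251 ≈ 4273.1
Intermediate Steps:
n(W) = -6
f = -35356/28913 (f = -35356*1/28913 = -35356/28913 ≈ -1.2228)
l(d, J) = (-65 + d)/(147 + J)
(Y(6) - 10047)/(f + l(n(-6), -84)) = (6 - 10047)/(-35356/28913 + (-65 - 6)/(147 - 84)) = -10041/(-35356/28913 - 71/63) = -10041/(-4280251/1821519) = -10041*(-1821519/4280251) = 18289872279/4280251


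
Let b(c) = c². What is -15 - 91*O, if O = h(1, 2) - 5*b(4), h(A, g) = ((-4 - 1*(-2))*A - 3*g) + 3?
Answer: 7720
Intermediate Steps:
h(A, g) = 3 - 3*g - 2*A (h(A, g) = ((-4 + 2)*A - 3*g) + 3 = (-2*A - 3*g) + 3 = (-3*g - 2*A) + 3 = 3 - 3*g - 2*A)
O = -85 (O = (3 - 3*2 - 2*1) - 5*4² = (3 - 6 - 2) - 5*16 = -5 - 80 = -85)
-15 - 91*O = -15 - 91*(-85) = -15 + 7735 = 7720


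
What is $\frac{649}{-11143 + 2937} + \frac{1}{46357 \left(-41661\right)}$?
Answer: $- \frac{113945460389}{1440734116842} \approx -0.079088$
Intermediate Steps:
$\frac{649}{-11143 + 2937} + \frac{1}{46357 \left(-41661\right)} = \frac{649}{-8206} + \frac{1}{46357} \left(- \frac{1}{41661}\right) = 649 \left(- \frac{1}{8206}\right) - \frac{1}{1931278977} = - \frac{59}{746} - \frac{1}{1931278977} = - \frac{113945460389}{1440734116842}$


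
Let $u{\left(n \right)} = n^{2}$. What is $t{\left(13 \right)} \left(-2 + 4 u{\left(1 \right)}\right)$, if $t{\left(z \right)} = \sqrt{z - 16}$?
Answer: $2 i \sqrt{3} \approx 3.4641 i$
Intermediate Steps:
$t{\left(z \right)} = \sqrt{-16 + z}$ ($t{\left(z \right)} = \sqrt{z - 16} = \sqrt{-16 + z}$)
$t{\left(13 \right)} \left(-2 + 4 u{\left(1 \right)}\right) = \sqrt{-16 + 13} \left(-2 + 4 \cdot 1^{2}\right) = \sqrt{-3} \left(-2 + 4 \cdot 1\right) = i \sqrt{3} \left(-2 + 4\right) = i \sqrt{3} \cdot 2 = 2 i \sqrt{3}$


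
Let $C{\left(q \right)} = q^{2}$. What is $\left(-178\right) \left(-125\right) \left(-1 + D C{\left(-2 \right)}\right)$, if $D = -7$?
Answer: $-645250$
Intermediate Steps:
$\left(-178\right) \left(-125\right) \left(-1 + D C{\left(-2 \right)}\right) = \left(-178\right) \left(-125\right) \left(-1 - 7 \left(-2\right)^{2}\right) = 22250 \left(-1 - 28\right) = 22250 \left(-29\right) = -645250$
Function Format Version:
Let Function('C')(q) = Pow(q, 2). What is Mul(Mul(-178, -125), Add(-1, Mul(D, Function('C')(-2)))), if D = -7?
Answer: -645250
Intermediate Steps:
Mul(Mul(-178, -125), Add(-1, Mul(D, Function('C')(-2)))) = Mul(Mul(-178, -125), Add(-1, Mul(-7, Pow(-2, 2)))) = Mul(22250, Add(-1, Mul(-7, 4))) = Mul(22250, Add(-1, -28)) = Mul(22250, -29) = -645250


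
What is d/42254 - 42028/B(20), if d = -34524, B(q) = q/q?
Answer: -887942818/21127 ≈ -42029.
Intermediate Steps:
B(q) = 1
d/42254 - 42028/B(20) = -34524/42254 - 42028/1 = -34524*1/42254 - 42028*1 = -17262/21127 - 42028 = -887942818/21127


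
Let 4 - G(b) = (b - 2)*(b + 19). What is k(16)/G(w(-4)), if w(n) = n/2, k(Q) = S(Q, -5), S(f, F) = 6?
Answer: 1/12 ≈ 0.083333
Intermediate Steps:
k(Q) = 6
w(n) = n/2 (w(n) = n*(½) = n/2)
G(b) = 4 - (-2 + b)*(19 + b) (G(b) = 4 - (b - 2)*(b + 19) = 4 - (-2 + b)*(19 + b))
k(16)/G(w(-4)) = 6/(42 - ((½)*(-4))² - 17*(-4)/2) = 6/(42 - 1*(-2)² - 17*(-2)) = 6/(42 - 1*4 + 34) = 6/(42 - 4 + 34) = 6/72 = 6*(1/72) = 1/12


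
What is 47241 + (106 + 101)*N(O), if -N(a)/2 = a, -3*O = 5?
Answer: 47931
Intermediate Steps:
O = -5/3 (O = -1/3*5 = -5/3 ≈ -1.6667)
N(a) = -2*a
47241 + (106 + 101)*N(O) = 47241 + (106 + 101)*(-2*(-5/3)) = 47241 + 207*(10/3) = 47241 + 690 = 47931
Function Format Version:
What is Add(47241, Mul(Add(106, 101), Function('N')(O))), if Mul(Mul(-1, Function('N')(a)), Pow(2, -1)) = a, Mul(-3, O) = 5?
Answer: 47931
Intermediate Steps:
O = Rational(-5, 3) (O = Mul(Rational(-1, 3), 5) = Rational(-5, 3) ≈ -1.6667)
Function('N')(a) = Mul(-2, a)
Add(47241, Mul(Add(106, 101), Function('N')(O))) = Add(47241, Mul(Add(106, 101), Mul(-2, Rational(-5, 3)))) = Add(47241, Mul(207, Rational(10, 3))) = Add(47241, 690) = 47931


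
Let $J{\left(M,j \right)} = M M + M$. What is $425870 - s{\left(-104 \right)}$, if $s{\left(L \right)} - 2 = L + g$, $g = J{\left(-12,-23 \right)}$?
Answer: $425840$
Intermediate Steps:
$J{\left(M,j \right)} = M + M^{2}$ ($J{\left(M,j \right)} = M^{2} + M = M + M^{2}$)
$g = 132$ ($g = - 12 \left(1 - 12\right) = \left(-12\right) \left(-11\right) = 132$)
$s{\left(L \right)} = 134 + L$ ($s{\left(L \right)} = 2 + \left(L + 132\right) = 2 + \left(132 + L\right) = 134 + L$)
$425870 - s{\left(-104 \right)} = 425870 - \left(134 - 104\right) = 425870 - 30 = 425840$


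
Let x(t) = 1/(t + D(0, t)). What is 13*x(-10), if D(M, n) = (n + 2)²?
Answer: 13/54 ≈ 0.24074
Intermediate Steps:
D(M, n) = (2 + n)²
x(t) = 1/(t + (2 + t)²)
13*x(-10) = 13/(-10 + (2 - 10)²) = 13/(-10 + (-8)²) = 13/(-10 + 64) = 13/54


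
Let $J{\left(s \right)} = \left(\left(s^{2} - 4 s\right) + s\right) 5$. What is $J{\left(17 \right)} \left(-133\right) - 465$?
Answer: $-158735$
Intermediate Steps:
$J{\left(s \right)} = - 15 s + 5 s^{2}$ ($J{\left(s \right)} = \left(s^{2} - 3 s\right) 5 = - 15 s + 5 s^{2}$)
$J{\left(17 \right)} \left(-133\right) - 465 = 5 \cdot 17 \left(-3 + 17\right) \left(-133\right) - 465 = 5 \cdot 17 \cdot 14 \left(-133\right) - 465 = 1190 \left(-133\right) - 465 = -158270 - 465 = -158735$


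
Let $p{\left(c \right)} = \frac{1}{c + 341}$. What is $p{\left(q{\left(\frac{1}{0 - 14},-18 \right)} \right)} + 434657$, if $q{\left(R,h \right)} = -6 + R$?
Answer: $\frac{2038106687}{4689} \approx 4.3466 \cdot 10^{5}$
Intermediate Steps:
$p{\left(c \right)} = \frac{1}{341 + c}$
$p{\left(q{\left(\frac{1}{0 - 14},-18 \right)} \right)} + 434657 = \frac{1}{341 - \left(6 - \frac{1}{0 - 14}\right)} + 434657 = \frac{1}{341 - \left(6 - \frac{1}{-14}\right)} + 434657 = \frac{1}{341 - \frac{85}{14}} + 434657 = \frac{1}{\frac{4689}{14}} + 434657 = \frac{14}{4689} + 434657 = \frac{2038106687}{4689}$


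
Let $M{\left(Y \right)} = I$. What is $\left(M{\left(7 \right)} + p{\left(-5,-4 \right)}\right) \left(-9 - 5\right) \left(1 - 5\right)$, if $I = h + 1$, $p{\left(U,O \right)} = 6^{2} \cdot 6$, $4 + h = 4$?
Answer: $12152$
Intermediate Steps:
$h = 0$ ($h = -4 + 4 = 0$)
$p{\left(U,O \right)} = 216$ ($p{\left(U,O \right)} = 36 \cdot 6 = 216$)
$I = 1$ ($I = 0 + 1 = 1$)
$M{\left(Y \right)} = 1$
$\left(M{\left(7 \right)} + p{\left(-5,-4 \right)}\right) \left(-9 - 5\right) \left(1 - 5\right) = \left(1 + 216\right) \left(-9 - 5\right) \left(1 - 5\right) = 217 \left(\left(-14\right) \left(-4\right)\right) = 217 \cdot 56 = 12152$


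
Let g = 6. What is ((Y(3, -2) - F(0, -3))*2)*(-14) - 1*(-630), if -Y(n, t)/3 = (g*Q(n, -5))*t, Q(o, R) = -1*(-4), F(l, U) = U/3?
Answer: -3430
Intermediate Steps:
F(l, U) = U/3 (F(l, U) = U*(⅓) = U/3)
Q(o, R) = 4
Y(n, t) = -72*t (Y(n, t) = -3*6*4*t = -72*t)
((Y(3, -2) - F(0, -3))*2)*(-14) - 1*(-630) = ((-72*(-2) - (-3)/3)*2)*(-14) - 1*(-630) = ((144 - 1*(-1))*2)*(-14) + 630 = ((144 + 1)*2)*(-14) + 630 = (145*2)*(-14) + 630 = 290*(-14) + 630 = -4060 + 630 = -3430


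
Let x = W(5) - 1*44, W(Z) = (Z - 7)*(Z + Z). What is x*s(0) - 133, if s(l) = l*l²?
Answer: -133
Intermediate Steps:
s(l) = l³
W(Z) = 2*Z*(-7 + Z) (W(Z) = (-7 + Z)*(2*Z) = 2*Z*(-7 + Z))
x = -64 (x = 2*5*(-7 + 5) - 1*44 = 2*5*(-2) - 44 = -20 - 44 = -64)
x*s(0) - 133 = -64*0³ - 133 = -64*0 - 133 = 0 - 133 = -133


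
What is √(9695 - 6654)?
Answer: √3041 ≈ 55.145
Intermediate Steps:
√(9695 - 6654) = √3041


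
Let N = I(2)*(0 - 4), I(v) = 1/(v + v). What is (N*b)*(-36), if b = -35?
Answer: -1260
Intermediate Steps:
I(v) = 1/(2*v)
N = -1 (N = ((½)/2)*(0 - 4) = ((½)*(½))*(-4) = (¼)*(-4) = -1)
(N*b)*(-36) = -1*(-35)*(-36) = 35*(-36) = -1260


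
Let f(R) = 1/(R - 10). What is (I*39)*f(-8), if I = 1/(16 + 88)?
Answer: -1/48 ≈ -0.020833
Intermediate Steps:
I = 1/104 ≈ 0.0096154
f(R) = 1/(-10 + R)
(I*39)*f(-8) = ((1/104)*39)/(-10 - 8) = (3/8)/(-18) = (3/8)*(-1/18) = -1/48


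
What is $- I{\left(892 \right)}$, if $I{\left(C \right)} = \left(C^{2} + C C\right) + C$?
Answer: $-1592220$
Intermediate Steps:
$I{\left(C \right)} = C + 2 C^{2}$ ($I{\left(C \right)} = \left(C^{2} + C^{2}\right) + C = 2 C^{2} + C = C + 2 C^{2}$)
$- I{\left(892 \right)} = - 892 \left(1 + 2 \cdot 892\right) = - 892 \left(1 + 1784\right) = - 892 \cdot 1785 = \left(-1\right) 1592220 = -1592220$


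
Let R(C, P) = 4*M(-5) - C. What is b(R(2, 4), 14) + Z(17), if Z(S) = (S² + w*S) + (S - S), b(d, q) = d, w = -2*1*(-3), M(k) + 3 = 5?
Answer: 397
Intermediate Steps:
M(k) = 2 (M(k) = -3 + 5 = 2)
w = 6 (w = -2*(-3) = 6)
R(C, P) = 8 - C (R(C, P) = 4*2 - C = 8 - C)
Z(S) = S² + 6*S (Z(S) = (S² + 6*S) + (S - S) = (S² + 6*S) + 0 = S² + 6*S)
b(R(2, 4), 14) + Z(17) = (8 - 1*2) + 17*(6 + 17) = (8 - 2) + 17*23 = 6 + 391 = 397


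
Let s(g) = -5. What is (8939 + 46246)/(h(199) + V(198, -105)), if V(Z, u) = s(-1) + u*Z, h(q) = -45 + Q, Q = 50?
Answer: -3679/1386 ≈ -2.6544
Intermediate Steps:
h(q) = 5 (h(q) = -45 + 50 = 5)
V(Z, u) = -5 + Z*u (V(Z, u) = -5 + u*Z = -5 + Z*u)
(8939 + 46246)/(h(199) + V(198, -105)) = (8939 + 46246)/(5 + (-5 + 198*(-105))) = 55185/(5 + (-5 - 20790)) = 55185/(5 - 20795) = 55185/(-20790) = 55185*(-1/20790) = -3679/1386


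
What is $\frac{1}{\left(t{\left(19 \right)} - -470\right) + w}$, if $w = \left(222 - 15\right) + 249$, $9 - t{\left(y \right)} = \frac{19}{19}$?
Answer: $\frac{1}{934} \approx 0.0010707$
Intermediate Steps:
$t{\left(y \right)} = 8$ ($t{\left(y \right)} = 9 - \frac{19}{19} = 9 - 19 \cdot \frac{1}{19} = 9 - 1 = 8$)
$w = 456$ ($w = 207 + 249 = 456$)
$\frac{1}{\left(t{\left(19 \right)} - -470\right) + w} = \frac{1}{\left(8 - -470\right) + 456} = \frac{1}{\left(8 + 470\right) + 456} = \frac{1}{478 + 456} = \frac{1}{934}$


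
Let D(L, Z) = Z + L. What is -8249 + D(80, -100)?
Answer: -8269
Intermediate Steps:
D(L, Z) = L + Z
-8249 + D(80, -100) = -8249 + (80 - 100) = -8249 - 20 = -8269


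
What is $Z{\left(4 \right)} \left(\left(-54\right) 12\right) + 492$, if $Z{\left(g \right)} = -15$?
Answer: $10212$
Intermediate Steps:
$Z{\left(4 \right)} \left(\left(-54\right) 12\right) + 492 = - 15 \left(\left(-54\right) 12\right) + 492 = \left(-15\right) \left(-648\right) + 492 = 9720 + 492 = 10212$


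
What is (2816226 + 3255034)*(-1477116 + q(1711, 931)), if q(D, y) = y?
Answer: -8962302943100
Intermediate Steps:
(2816226 + 3255034)*(-1477116 + q(1711, 931)) = (2816226 + 3255034)*(-1477116 + 931) = 6071260*(-1476185) = -8962302943100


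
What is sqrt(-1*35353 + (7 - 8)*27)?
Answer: 2*I*sqrt(8845) ≈ 188.1*I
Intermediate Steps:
sqrt(-1*35353 + (7 - 8)*27) = sqrt(-35353 - 1*27) = sqrt(-35353 - 27) = sqrt(-35380) = 2*I*sqrt(8845)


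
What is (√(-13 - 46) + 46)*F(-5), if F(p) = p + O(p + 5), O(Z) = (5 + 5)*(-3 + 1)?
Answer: -1150 - 25*I*√59 ≈ -1150.0 - 192.03*I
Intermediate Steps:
O(Z) = -20 (O(Z) = 10*(-2) = -20)
F(p) = -20 + p (F(p) = p - 20 = -20 + p)
(√(-13 - 46) + 46)*F(-5) = (√(-13 - 46) + 46)*(-20 - 5) = (√(-59) + 46)*(-25) = (I*√59 + 46)*(-25) = (46 + I*√59)*(-25) = -1150 - 25*I*√59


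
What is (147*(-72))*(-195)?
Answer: 2063880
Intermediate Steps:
(147*(-72))*(-195) = -10584*(-195) = 2063880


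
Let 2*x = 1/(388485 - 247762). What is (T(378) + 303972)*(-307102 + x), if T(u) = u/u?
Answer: -26273185684267743/281446 ≈ -9.3351e+10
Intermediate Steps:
x = 1/281446 (x = 1/(2*(388485 - 247762)) = (½)/140723 = (½)*(1/140723) = 1/281446 ≈ 3.5531e-6)
T(u) = 1
(T(378) + 303972)*(-307102 + x) = (1 + 303972)*(-307102 + 1/281446) = 303973*(-86432629491/281446) = -26273185684267743/281446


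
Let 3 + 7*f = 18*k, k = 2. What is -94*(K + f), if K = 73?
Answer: -51136/7 ≈ -7305.1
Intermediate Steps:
f = 33/7 (f = -3/7 + (18*2)/7 = -3/7 + (⅐)*36 = -3/7 + 36/7 = 33/7 ≈ 4.7143)
-94*(K + f) = -94*(73 + 33/7) = -94*544/7 = -51136/7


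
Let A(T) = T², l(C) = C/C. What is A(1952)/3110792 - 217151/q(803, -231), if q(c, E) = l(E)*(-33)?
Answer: 7677696973/1166547 ≈ 6581.6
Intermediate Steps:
l(C) = 1
q(c, E) = -33 (q(c, E) = 1*(-33) = -33)
A(1952)/3110792 - 217151/q(803, -231) = 1952²/3110792 - 217151/(-33) = 3810304*(1/3110792) - 217151*(-1/33) = 476288/388849 + 19741/3 = 7677696973/1166547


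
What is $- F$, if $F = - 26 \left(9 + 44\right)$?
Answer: $1378$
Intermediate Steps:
$F = -1378$ ($F = \left(-26\right) 53 = -1378$)
$- F = \left(-1\right) \left(-1378\right) = 1378$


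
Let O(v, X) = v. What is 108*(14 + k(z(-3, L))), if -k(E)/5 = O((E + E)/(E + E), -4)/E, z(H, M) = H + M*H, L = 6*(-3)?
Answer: 25524/17 ≈ 1501.4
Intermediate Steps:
L = -18
z(H, M) = H + H*M
k(E) = -5/E (k(E) = -5*(E + E)/(E + E)/E = -5*(2*E)/((2*E))/E = -5*(2*E)*(1/(2*E))/E = -5/E)
108*(14 + k(z(-3, L))) = 108*(14 - 5*(-1/(3*(1 - 18)))) = 108*(14 - 5/((-3*(-17)))) = 108*(14 - 5/51) = 108*(709/51) = 25524/17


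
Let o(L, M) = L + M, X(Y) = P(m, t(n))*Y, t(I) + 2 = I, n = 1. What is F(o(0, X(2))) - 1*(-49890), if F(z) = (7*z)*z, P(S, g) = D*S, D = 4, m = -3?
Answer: 53922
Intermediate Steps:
t(I) = -2 + I
P(S, g) = 4*S
X(Y) = -12*Y (X(Y) = (4*(-3))*Y = -12*Y)
F(z) = 7*z²
F(o(0, X(2))) - 1*(-49890) = 7*(0 - 12*2)² - 1*(-49890) = 7*(0 - 24)² + 49890 = 7*(-24)² + 49890 = 7*576 + 49890 = 4032 + 49890 = 53922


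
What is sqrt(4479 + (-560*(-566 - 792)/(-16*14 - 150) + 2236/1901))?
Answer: sqrt(309205495151355)/355487 ≈ 49.465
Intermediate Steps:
sqrt(4479 + (-560*(-566 - 792)/(-16*14 - 150) + 2236/1901)) = sqrt(4479 + (-560*(-1358/(-224 - 150)) + 2236*(1/1901))) = sqrt(4479 + (-560/((-374*(-1/1358))) + 2236/1901)) = sqrt(4479 + (-560/187/679 + 2236/1901)) = sqrt(4479 + (-560*679/187 + 2236/1901)) = sqrt(4479 + (-380240/187 + 2236/1901)) = sqrt(4479 - 722418108/355487) = sqrt(869808165/355487) = sqrt(309205495151355)/355487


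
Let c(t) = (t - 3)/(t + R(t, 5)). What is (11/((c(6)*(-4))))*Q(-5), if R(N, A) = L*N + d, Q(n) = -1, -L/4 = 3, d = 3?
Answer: -231/4 ≈ -57.750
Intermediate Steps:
L = -12 (L = -4*3 = -12)
R(N, A) = 3 - 12*N (R(N, A) = -12*N + 3 = 3 - 12*N)
c(t) = (-3 + t)/(3 - 11*t) (c(t) = (t - 3)/(t + (3 - 12*t)) = (-3 + t)/(3 - 11*t))
(11/((c(6)*(-4))))*Q(-5) = (11/((((3 - 1*6)/(-3 + 11*6))*(-4))))*(-1) = (11/((((3 - 6)/(-3 + 66))*(-4))))*(-1) = (11/(((-3/63)*(-4))))*(-1) = (11/((((1/63)*(-3))*(-4))))*(-1) = (11/((-1/21*(-4))))*(-1) = (11/(4/21))*(-1) = (11*(21/4))*(-1) = (231/4)*(-1) = -231/4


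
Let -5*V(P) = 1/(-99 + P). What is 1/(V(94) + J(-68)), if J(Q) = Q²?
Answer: 25/115601 ≈ 0.00021626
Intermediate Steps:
V(P) = -1/(5*(-99 + P))
1/(V(94) + J(-68)) = 1/(-1/(-495 + 5*94) + (-68)²) = 1/(-1/(-495 + 470) + 4624) = 1/(-1/(-25) + 4624) = 1/(-1*(-1/25) + 4624) = 1/(1/25 + 4624) = 1/(115601/25) = 25/115601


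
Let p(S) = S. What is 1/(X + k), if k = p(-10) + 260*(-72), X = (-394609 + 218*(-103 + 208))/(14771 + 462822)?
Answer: -477593/8945688609 ≈ -5.3388e-5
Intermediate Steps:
X = -371719/477593 (X = (-394609 + 218*105)/477593 = (-394609 + 22890)*(1/477593) = -371719*1/477593 = -371719/477593 ≈ -0.77832)
k = -18730 (k = -10 + 260*(-72) = -10 - 18720 = -18730)
1/(X + k) = 1/(-371719/477593 - 18730) = 1/(-8945688609/477593) = -477593/8945688609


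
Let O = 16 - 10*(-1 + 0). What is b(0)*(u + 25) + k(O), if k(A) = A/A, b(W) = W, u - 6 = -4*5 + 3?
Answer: 1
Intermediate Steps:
u = -11 (u = 6 + (-4*5 + 3) = 6 + (-20 + 3) = 6 - 17 = -11)
O = 26 (O = 16 - 10*(-1) = 16 + 10 = 26)
k(A) = 1
b(0)*(u + 25) + k(O) = 0*(-11 + 25) + 1 = 0*14 + 1 = 0 + 1 = 1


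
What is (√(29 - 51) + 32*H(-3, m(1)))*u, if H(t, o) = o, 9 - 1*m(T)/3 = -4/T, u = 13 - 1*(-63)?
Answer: 94848 + 76*I*√22 ≈ 94848.0 + 356.47*I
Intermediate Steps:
u = 76 (u = 13 + 63 = 76)
m(T) = 27 + 12/T (m(T) = 27 - (-12)/T = 27 + 12/T)
(√(29 - 51) + 32*H(-3, m(1)))*u = (√(29 - 51) + 32*(27 + 12/1))*76 = (√(-22) + 32*(27 + 12*1))*76 = (I*√22 + 32*(27 + 12))*76 = (I*√22 + 32*39)*76 = (I*√22 + 1248)*76 = (1248 + I*√22)*76 = 94848 + 76*I*√22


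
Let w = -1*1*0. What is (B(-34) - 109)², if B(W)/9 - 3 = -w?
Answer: 6724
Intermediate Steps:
w = 0 (w = -1*0 = 0)
B(W) = 27 (B(W) = 27 + 9*(-1*0) = 27 + 9*0 = 27 + 0 = 27)
(B(-34) - 109)² = (27 - 109)² = (-82)² = 6724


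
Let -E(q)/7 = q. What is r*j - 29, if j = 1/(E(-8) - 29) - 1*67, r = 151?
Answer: -273791/27 ≈ -10140.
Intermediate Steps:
E(q) = -7*q
j = -1808/27 (j = 1/(-7*(-8) - 29) - 1*67 = 1/(56 - 29) - 67 = 1/27 - 67 = -1808/27 ≈ -66.963)
r*j - 29 = 151*(-1808/27) - 29 = -273008/27 - 29 = -273791/27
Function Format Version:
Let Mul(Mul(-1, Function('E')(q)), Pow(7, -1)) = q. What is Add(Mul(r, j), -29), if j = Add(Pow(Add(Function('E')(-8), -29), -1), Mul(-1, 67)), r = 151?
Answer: Rational(-273791, 27) ≈ -10140.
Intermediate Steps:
Function('E')(q) = Mul(-7, q)
j = Rational(-1808, 27) (j = Add(Pow(Add(Mul(-7, -8), -29), -1), Mul(-1, 67)) = Add(Pow(Add(56, -29), -1), -67) = Add(Pow(27, -1), -67) = Add(Rational(1, 27), -67) = Rational(-1808, 27) ≈ -66.963)
Add(Mul(r, j), -29) = Add(Mul(151, Rational(-1808, 27)), -29) = Add(Rational(-273008, 27), -29) = Rational(-273791, 27)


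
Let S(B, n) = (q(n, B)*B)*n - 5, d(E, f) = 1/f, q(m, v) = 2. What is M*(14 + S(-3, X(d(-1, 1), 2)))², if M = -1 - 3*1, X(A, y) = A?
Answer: -36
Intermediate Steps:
S(B, n) = -5 + 2*B*n (S(B, n) = (2*B)*n - 5 = 2*B*n - 5 = -5 + 2*B*n)
M = -4 (M = -1 - 3 = -4)
M*(14 + S(-3, X(d(-1, 1), 2)))² = -4*(14 + (-5 + 2*(-3)/1))² = -4*(14 + (-5 + 2*(-3)*1))² = -4*(14 + (-5 - 6))² = -4*(14 - 11)² = -4*3² = -4*9 = -36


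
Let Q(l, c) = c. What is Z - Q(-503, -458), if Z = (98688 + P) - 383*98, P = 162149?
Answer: 223761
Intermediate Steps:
Z = 223303 (Z = (98688 + 162149) - 383*98 = 260837 - 37534 = 223303)
Z - Q(-503, -458) = 223303 - 1*(-458) = 223303 + 458 = 223761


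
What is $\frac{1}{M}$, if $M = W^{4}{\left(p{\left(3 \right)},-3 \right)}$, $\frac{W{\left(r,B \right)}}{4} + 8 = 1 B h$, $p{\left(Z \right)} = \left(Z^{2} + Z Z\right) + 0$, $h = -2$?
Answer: $\frac{1}{4096} \approx 0.00024414$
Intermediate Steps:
$p{\left(Z \right)} = 2 Z^{2}$ ($p{\left(Z \right)} = \left(Z^{2} + Z^{2}\right) + 0 = 2 Z^{2} + 0 = 2 Z^{2}$)
$W{\left(r,B \right)} = -32 - 8 B$ ($W{\left(r,B \right)} = -32 + 4 \cdot 1 B \left(-2\right) = -32 + 4 B \left(-2\right) = -32 + 4 \left(- 2 B\right) = -32 - 8 B$)
$M = 4096$ ($M = \left(-32 - -24\right)^{4} = \left(-32 + 24\right)^{4} = \left(-8\right)^{4} = 4096$)
$\frac{1}{M} = \frac{1}{4096}$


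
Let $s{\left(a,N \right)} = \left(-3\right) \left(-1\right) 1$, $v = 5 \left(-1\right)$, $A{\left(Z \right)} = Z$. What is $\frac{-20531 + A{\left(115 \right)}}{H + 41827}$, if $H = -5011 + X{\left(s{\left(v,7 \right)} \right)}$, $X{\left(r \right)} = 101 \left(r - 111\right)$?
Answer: $- \frac{5104}{6477} \approx -0.78802$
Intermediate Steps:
$v = -5$
$s{\left(a,N \right)} = 3$ ($s{\left(a,N \right)} = 3 \cdot 1 = 3$)
$X{\left(r \right)} = -11211 + 101 r$ ($X{\left(r \right)} = 101 \left(-111 + r\right) = -11211 + 101 r$)
$H = -15919$ ($H = -5011 + \left(-11211 + 101 \cdot 3\right) = -5011 + \left(-11211 + 303\right) = -5011 - 10908 = -15919$)
$\frac{-20531 + A{\left(115 \right)}}{H + 41827} = \frac{-20531 + 115}{-15919 + 41827} = - \frac{20416}{25908} = \left(-20416\right) \frac{1}{25908} = - \frac{5104}{6477}$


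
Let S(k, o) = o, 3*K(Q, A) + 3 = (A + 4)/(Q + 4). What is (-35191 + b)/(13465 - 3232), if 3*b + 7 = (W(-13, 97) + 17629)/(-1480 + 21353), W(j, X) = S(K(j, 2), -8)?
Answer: -2098173719/610081227 ≈ -3.4392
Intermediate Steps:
K(Q, A) = -1 + (4 + A)/(3*(4 + Q)) (K(Q, A) = -1 + ((A + 4)/(Q + 4))/3 = -1 + ((4 + A)/(4 + Q))/3 = -1 + (4 + A)/(3*(4 + Q)))
W(j, X) = -8
b = -121490/59619 (b = -7/3 + ((-8 + 17629)/(-1480 + 21353))/3 = -7/3 + (17621/19873)/3 = -7/3 + (17621*(1/19873))/3 = -7/3 + (1/3)*(17621/19873) = -7/3 + 17621/59619 = -121490/59619 ≈ -2.0378)
(-35191 + b)/(13465 - 3232) = (-35191 - 121490/59619)/(13465 - 3232) = -2098173719/59619/10233 = -2098173719/59619*1/10233 = -2098173719/610081227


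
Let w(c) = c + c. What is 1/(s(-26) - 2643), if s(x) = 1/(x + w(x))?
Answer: -78/206155 ≈ -0.00037836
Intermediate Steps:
w(c) = 2*c
s(x) = 1/(3*x) (s(x) = 1/(x + 2*x) = 1/(3*x))
1/(s(-26) - 2643) = 1/((⅓)/(-26) - 2643) = 1/((⅓)*(-1/26) - 2643) = 1/(-1/78 - 2643) = 1/(-206155/78) = -78/206155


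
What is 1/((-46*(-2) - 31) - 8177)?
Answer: -1/8116 ≈ -0.00012321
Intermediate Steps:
1/((-46*(-2) - 31) - 8177) = 1/((92 - 31) - 8177) = 1/(61 - 8177) = 1/(-8116) = -1/8116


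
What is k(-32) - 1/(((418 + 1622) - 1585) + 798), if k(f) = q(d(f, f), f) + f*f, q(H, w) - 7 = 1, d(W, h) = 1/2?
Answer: 1293095/1253 ≈ 1032.0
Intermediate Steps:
d(W, h) = ½
q(H, w) = 8 (q(H, w) = 7 + 1 = 8)
k(f) = 8 + f² (k(f) = 8 + f*f = 8 + f²)
k(-32) - 1/(((418 + 1622) - 1585) + 798) = (8 + (-32)²) - 1/(((418 + 1622) - 1585) + 798) = (8 + 1024) - 1/((2040 - 1585) + 798) = 1032 - 1/(455 + 798) = 1032 - 1/1253 = 1293095/1253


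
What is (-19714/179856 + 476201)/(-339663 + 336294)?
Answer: -42823793671/302967432 ≈ -141.35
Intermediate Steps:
(-19714/179856 + 476201)/(-339663 + 336294) = (-19714*1/179856 + 476201)/(-3369) = (-9857/89928 + 476201)*(-1/3369) = (42823793671/89928)*(-1/3369) = -42823793671/302967432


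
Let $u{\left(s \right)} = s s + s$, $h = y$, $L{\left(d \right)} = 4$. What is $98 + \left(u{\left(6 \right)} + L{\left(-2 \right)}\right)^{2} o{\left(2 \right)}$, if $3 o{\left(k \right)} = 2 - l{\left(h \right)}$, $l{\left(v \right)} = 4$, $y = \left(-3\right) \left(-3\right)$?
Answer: $- \frac{3938}{3} \approx -1312.7$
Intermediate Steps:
$y = 9$
$h = 9$
$u{\left(s \right)} = s + s^{2}$ ($u{\left(s \right)} = s^{2} + s = s + s^{2}$)
$o{\left(k \right)} = - \frac{2}{3}$ ($o{\left(k \right)} = \frac{2 - 4}{3} = \frac{1}{3} \left(-2\right) = - \frac{2}{3}$)
$98 + \left(u{\left(6 \right)} + L{\left(-2 \right)}\right)^{2} o{\left(2 \right)} = 98 + \left(6 \left(1 + 6\right) + 4\right)^{2} \left(- \frac{2}{3}\right) = 98 + \left(6 \cdot 7 + 4\right)^{2} \left(- \frac{2}{3}\right) = 98 + \left(42 + 4\right)^{2} \left(- \frac{2}{3}\right) = 98 + 46^{2} \left(- \frac{2}{3}\right) = 98 + 2116 \left(- \frac{2}{3}\right) = 98 - \frac{4232}{3} = - \frac{3938}{3}$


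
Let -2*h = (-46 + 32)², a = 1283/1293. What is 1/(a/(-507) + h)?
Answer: -655551/64245281 ≈ -0.010204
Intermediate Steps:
a = 1283/1293 (a = 1283*(1/1293) = 1283/1293 ≈ 0.99227)
h = -98 (h = -(-46 + 32)²/2 = -½*(-14)² = -½*196 = -98)
1/(a/(-507) + h) = 1/((1283/1293)/(-507) - 98) = 1/((1283/1293)*(-1/507) - 98) = 1/(-1283/655551 - 98) = 1/(-64245281/655551) = -655551/64245281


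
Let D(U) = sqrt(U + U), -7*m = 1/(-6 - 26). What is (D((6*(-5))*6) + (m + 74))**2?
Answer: 256733569/50176 + 49731*I*sqrt(10)/56 ≈ 5116.7 + 2808.3*I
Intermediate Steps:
m = 1/224 (m = -1/(7*(-6 - 26)) = -1/7/(-32) = -1/7*(-1/32) = 1/224 ≈ 0.0044643)
D(U) = sqrt(2)*sqrt(U) (D(U) = sqrt(2*U) = sqrt(2)*sqrt(U))
(D((6*(-5))*6) + (m + 74))**2 = (sqrt(2)*sqrt((6*(-5))*6) + (1/224 + 74))**2 = (sqrt(2)*sqrt(-30*6) + 16577/224)**2 = (sqrt(2)*sqrt(-180) + 16577/224)**2 = (sqrt(2)*(6*I*sqrt(5)) + 16577/224)**2 = (6*I*sqrt(10) + 16577/224)**2 = (16577/224 + 6*I*sqrt(10))**2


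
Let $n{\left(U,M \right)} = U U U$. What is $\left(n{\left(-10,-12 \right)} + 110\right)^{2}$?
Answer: $792100$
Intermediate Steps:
$n{\left(U,M \right)} = U^{3}$ ($n{\left(U,M \right)} = U^{2} U = U^{3}$)
$\left(n{\left(-10,-12 \right)} + 110\right)^{2} = \left(\left(-10\right)^{3} + 110\right)^{2} = \left(-1000 + 110\right)^{2} = \left(-890\right)^{2} = 792100$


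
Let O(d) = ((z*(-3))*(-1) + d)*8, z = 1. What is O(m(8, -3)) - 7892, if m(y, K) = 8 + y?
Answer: -7740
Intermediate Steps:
O(d) = 24 + 8*d (O(d) = ((1*(-3))*(-1) + d)*8 = (-3*(-1) + d)*8 = (3 + d)*8 = 24 + 8*d)
O(m(8, -3)) - 7892 = (24 + 8*(8 + 8)) - 7892 = (24 + 8*16) - 7892 = (24 + 128) - 7892 = 152 - 7892 = -7740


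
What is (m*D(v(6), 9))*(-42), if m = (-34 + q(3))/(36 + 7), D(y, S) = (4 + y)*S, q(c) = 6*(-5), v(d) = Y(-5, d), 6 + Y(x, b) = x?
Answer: -169344/43 ≈ -3938.2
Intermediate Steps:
Y(x, b) = -6 + x
v(d) = -11 (v(d) = -6 - 5 = -11)
q(c) = -30
D(y, S) = S*(4 + y)
m = -64/43 (m = (-34 - 30)/(36 + 7) = -64/43 ≈ -1.4884)
(m*D(v(6), 9))*(-42) = -576*(4 - 11)/43*(-42) = -576*(-7)/43*(-42) = -64/43*(-63)*(-42) = (4032/43)*(-42) = -169344/43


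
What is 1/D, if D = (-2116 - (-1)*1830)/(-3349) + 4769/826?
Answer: 2766274/16207617 ≈ 0.17068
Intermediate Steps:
D = 16207617/2766274 (D = (-2116 - 1*(-1830))*(-1/3349) + 4769*(1/826) = (-2116 + 1830)*(-1/3349) + 4769/826 = -286*(-1/3349) + 4769/826 = 286/3349 + 4769/826 = 16207617/2766274 ≈ 5.8590)
1/D = 1/(16207617/2766274) = 2766274/16207617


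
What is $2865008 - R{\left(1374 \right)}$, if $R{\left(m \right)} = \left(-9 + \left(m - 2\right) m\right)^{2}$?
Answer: $-3553670779153$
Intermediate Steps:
$R{\left(m \right)} = \left(-9 + m \left(-2 + m\right)\right)^{2}$ ($R{\left(m \right)} = \left(-9 + \left(-2 + m\right) m\right)^{2} = \left(-9 + m \left(-2 + m\right)\right)^{2}$)
$2865008 - R{\left(1374 \right)} = 2865008 - \left(9 - 1374^{2} + 2 \cdot 1374\right)^{2} = 2865008 - \left(9 - 1887876 + 2748\right)^{2} = 2865008 - \left(-1885119\right)^{2} = 2865008 - 3553673644161 = -3553670779153$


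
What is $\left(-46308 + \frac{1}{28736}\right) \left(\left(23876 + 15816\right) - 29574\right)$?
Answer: $- \frac{6732045129533}{14368} \approx -4.6854 \cdot 10^{8}$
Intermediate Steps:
$\left(-46308 + \frac{1}{28736}\right) \left(\left(23876 + 15816\right) - 29574\right) = \left(-46308 + \frac{1}{28736}\right) \left(39692 - 29574\right) = \left(- \frac{1330706687}{28736}\right) 10118 = - \frac{6732045129533}{14368}$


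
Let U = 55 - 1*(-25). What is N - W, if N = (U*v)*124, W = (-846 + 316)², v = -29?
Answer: -568580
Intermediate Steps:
U = 80 (U = 55 + 25 = 80)
W = 280900 (W = (-530)² = 280900)
N = -287680 (N = (80*(-29))*124 = -2320*124 = -287680)
N - W = -287680 - 1*280900 = -287680 - 280900 = -568580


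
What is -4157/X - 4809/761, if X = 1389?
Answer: -9843178/1057029 ≈ -9.3121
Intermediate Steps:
-4157/X - 4809/761 = -4157/1389 - 4809/761 = -9843178/1057029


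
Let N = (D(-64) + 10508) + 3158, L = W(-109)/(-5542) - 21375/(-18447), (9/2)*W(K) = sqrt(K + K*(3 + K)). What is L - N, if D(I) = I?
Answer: -83631573/6149 - sqrt(11445)/24939 ≈ -13601.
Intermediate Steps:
W(K) = 2*sqrt(K + K*(3 + K))/9
L = 7125/6149 - sqrt(11445)/24939 (L = (2*sqrt(-109*(4 - 109))/9)/(-5542) - 21375/(-18447) = (2*sqrt(-109*(-105))/9)*(-1/5542) - 21375*(-1/18447) = (2*sqrt(11445)/9)*(-1/5542) + 7125/6149 = -sqrt(11445)/24939 + 7125/6149 = 7125/6149 - sqrt(11445)/24939 ≈ 1.1544)
N = 13602 (N = (-64 + 10508) + 3158 = 10444 + 3158 = 13602)
L - N = (7125/6149 - sqrt(11445)/24939) - 1*13602 = (7125/6149 - sqrt(11445)/24939) - 13602 = -83631573/6149 - sqrt(11445)/24939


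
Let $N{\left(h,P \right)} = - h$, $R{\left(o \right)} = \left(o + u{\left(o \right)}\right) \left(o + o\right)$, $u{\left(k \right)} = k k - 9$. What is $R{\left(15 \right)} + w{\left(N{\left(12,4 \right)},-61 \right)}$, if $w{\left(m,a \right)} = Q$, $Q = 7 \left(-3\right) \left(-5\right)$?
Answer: $7035$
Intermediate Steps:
$u{\left(k \right)} = -9 + k^{2}$ ($u{\left(k \right)} = k^{2} - 9 = -9 + k^{2}$)
$R{\left(o \right)} = 2 o \left(-9 + o + o^{2}\right)$ ($R{\left(o \right)} = \left(o + \left(-9 + o^{2}\right)\right) \left(o + o\right) = \left(-9 + o + o^{2}\right) 2 o = 2 o \left(-9 + o + o^{2}\right)$)
$Q = 105$ ($Q = \left(-21\right) \left(-5\right) = 105$)
$w{\left(m,a \right)} = 105$
$R{\left(15 \right)} + w{\left(N{\left(12,4 \right)},-61 \right)} = 2 \cdot 15 \left(-9 + 15 + 15^{2}\right) + 105 = 2 \cdot 15 \left(-9 + 15 + 225\right) + 105 = 2 \cdot 15 \cdot 231 + 105 = 6930 + 105 = 7035$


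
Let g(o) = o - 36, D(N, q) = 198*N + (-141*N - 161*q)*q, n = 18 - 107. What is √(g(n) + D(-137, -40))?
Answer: I*√1057531 ≈ 1028.4*I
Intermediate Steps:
n = -89
D(N, q) = 198*N + q*(-161*q - 141*N) (D(N, q) = 198*N + (-161*q - 141*N)*q = 198*N + q*(-161*q - 141*N))
g(o) = -36 + o
√(g(n) + D(-137, -40)) = √((-36 - 89) + (-161*(-40)² + 198*(-137) - 141*(-137)*(-40))) = √(-125 + (-161*1600 - 27126 - 772680)) = √(-125 + (-257600 - 27126 - 772680)) = √(-125 - 1057406) = √(-1057531) = I*√1057531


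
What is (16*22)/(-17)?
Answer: -352/17 ≈ -20.706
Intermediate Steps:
(16*22)/(-17) = 352*(-1/17) = -352/17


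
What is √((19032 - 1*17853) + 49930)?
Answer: √51109 ≈ 226.07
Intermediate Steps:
√((19032 - 1*17853) + 49930) = √((19032 - 17853) + 49930) = √(1179 + 49930) = √51109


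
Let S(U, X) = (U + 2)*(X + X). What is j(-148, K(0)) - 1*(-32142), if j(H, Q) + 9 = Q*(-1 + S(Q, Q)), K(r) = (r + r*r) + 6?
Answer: 32703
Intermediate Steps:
S(U, X) = 2*X*(2 + U) (S(U, X) = (2 + U)*(2*X) = 2*X*(2 + U))
K(r) = 6 + r + r² (K(r) = (r + r²) + 6 = 6 + r + r²)
j(H, Q) = -9 + Q*(-1 + 2*Q*(2 + Q))
j(-148, K(0)) - 1*(-32142) = (-9 - (6 + 0 + 0²) + 2*(6 + 0 + 0²)²*(2 + (6 + 0 + 0²))) - 1*(-32142) = (-9 - (6 + 0 + 0) + 2*(6 + 0 + 0)²*(2 + (6 + 0 + 0))) + 32142 = (-9 - 1*6 + 2*6²*(2 + 6)) + 32142 = (-9 - 6 + 2*36*8) + 32142 = (-9 - 6 + 576) + 32142 = 561 + 32142 = 32703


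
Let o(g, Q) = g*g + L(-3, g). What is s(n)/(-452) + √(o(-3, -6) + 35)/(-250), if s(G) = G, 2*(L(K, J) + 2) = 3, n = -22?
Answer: 11/226 - √174/500 ≈ 0.022291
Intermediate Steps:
L(K, J) = -½ (L(K, J) = -2 + (½)*3 = -2 + 3/2 = -½)
o(g, Q) = -½ + g² (o(g, Q) = g*g - ½ = g² - ½ = -½ + g²)
s(n)/(-452) + √(o(-3, -6) + 35)/(-250) = -22/(-452) + √((-½ + (-3)²) + 35)/(-250) = -22*(-1/452) + √((-½ + 9) + 35)*(-1/250) = 11/226 + √(17/2 + 35)*(-1/250) = 11/226 + √(87/2)*(-1/250) = 11/226 + (√174/2)*(-1/250) = 11/226 - √174/500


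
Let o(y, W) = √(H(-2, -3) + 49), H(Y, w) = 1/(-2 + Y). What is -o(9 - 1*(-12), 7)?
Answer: -√195/2 ≈ -6.9821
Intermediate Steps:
o(y, W) = √195/2 (o(y, W) = √(1/(-2 - 2) + 49) = √(1/(-4) + 49) = √(-¼ + 49) = √(195/4) = √195/2)
-o(9 - 1*(-12), 7) = -√195/2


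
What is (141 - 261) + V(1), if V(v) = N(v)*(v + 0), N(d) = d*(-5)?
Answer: -125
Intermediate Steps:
N(d) = -5*d
V(v) = -5*v² (V(v) = (-5*v)*(v + 0) = (-5*v)*v = -5*v²)
(141 - 261) + V(1) = (141 - 261) - 5*1² = -120 - 5*1 = -120 - 5 = -125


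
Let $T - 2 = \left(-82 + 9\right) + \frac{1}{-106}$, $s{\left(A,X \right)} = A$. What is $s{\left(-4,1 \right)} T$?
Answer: $\frac{15054}{53} \approx 284.04$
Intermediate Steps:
$T = - \frac{7527}{106}$ ($T = 2 + \left(\left(-82 + 9\right) + \frac{1}{-106}\right) = 2 - \frac{7739}{106} = - \frac{7527}{106} \approx -71.009$)
$s{\left(-4,1 \right)} T = \left(-4\right) \left(- \frac{7527}{106}\right) = \frac{15054}{53}$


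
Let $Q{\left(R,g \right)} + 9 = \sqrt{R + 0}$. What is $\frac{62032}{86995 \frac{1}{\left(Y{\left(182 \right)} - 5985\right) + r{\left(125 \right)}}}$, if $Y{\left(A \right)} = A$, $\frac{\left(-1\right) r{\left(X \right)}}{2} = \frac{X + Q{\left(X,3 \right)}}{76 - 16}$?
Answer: $- \frac{5403173296}{1304925} - \frac{31016 \sqrt{5}}{260985} \approx -4140.9$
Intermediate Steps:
$Q{\left(R,g \right)} = -9 + \sqrt{R}$ ($Q{\left(R,g \right)} = -9 + \sqrt{R + 0} = -9 + \sqrt{R}$)
$r{\left(X \right)} = \frac{3}{10} - \frac{X}{30} - \frac{\sqrt{X}}{30}$ ($r{\left(X \right)} = - 2 \frac{X + \left(-9 + \sqrt{X}\right)}{76 - 16} = - 2 \frac{-9 + X + \sqrt{X}}{60} = - 2 \left(-9 + X + \sqrt{X}\right) \frac{1}{60} = - 2 \left(- \frac{3}{20} + \frac{X}{60} + \frac{\sqrt{X}}{60}\right) = \frac{3}{10} - \frac{X}{30} - \frac{\sqrt{X}}{30}$)
$\frac{62032}{86995 \frac{1}{\left(Y{\left(182 \right)} - 5985\right) + r{\left(125 \right)}}} = \frac{62032}{86995 \frac{1}{\left(182 - 5985\right) - \left(\frac{58}{15} + \frac{\sqrt{5}}{6}\right)}} = \frac{62032}{86995 \frac{1}{-5803 - \left(\frac{58}{15} + \frac{1}{30} \cdot 5 \sqrt{5}\right)}} = \frac{62032}{86995 \frac{1}{-5803 - \left(\frac{58}{15} + \frac{\sqrt{5}}{6}\right)}} = \frac{62032}{86995 \frac{1}{- \frac{87103}{15} - \frac{\sqrt{5}}{6}}} = 62032 \left(- \frac{87103}{1304925} - \frac{\sqrt{5}}{521970}\right) = - \frac{5403173296}{1304925} - \frac{31016 \sqrt{5}}{260985}$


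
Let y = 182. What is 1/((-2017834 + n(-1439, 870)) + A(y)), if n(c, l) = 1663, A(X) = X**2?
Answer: -1/1983047 ≈ -5.0427e-7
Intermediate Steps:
1/((-2017834 + n(-1439, 870)) + A(y)) = 1/((-2017834 + 1663) + 182**2) = 1/(-2016171 + 33124) = 1/(-1983047) = -1/1983047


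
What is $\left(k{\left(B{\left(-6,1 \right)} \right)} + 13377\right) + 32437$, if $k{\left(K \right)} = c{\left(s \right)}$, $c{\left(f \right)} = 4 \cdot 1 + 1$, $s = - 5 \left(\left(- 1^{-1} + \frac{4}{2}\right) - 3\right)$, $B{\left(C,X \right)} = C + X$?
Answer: $45819$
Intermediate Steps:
$s = 10$ ($s = - 5 \left(\left(\left(-1\right) 1 + 4 \cdot \frac{1}{2}\right) - 3\right) = - 5 \left(\left(-1 + 2\right) - 3\right) = - 5 \left(1 - 3\right) = \left(-5\right) \left(-2\right) = 10$)
$c{\left(f \right)} = 5$ ($c{\left(f \right)} = 4 + 1 = 5$)
$k{\left(K \right)} = 5$
$\left(k{\left(B{\left(-6,1 \right)} \right)} + 13377\right) + 32437 = \left(5 + 13377\right) + 32437 = 13382 + 32437 = 45819$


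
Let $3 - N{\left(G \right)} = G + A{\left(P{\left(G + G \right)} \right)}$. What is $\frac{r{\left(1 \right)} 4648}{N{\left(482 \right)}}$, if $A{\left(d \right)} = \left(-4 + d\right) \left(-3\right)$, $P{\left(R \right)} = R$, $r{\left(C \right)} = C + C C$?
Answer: $\frac{1328}{343} \approx 3.8717$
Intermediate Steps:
$r{\left(C \right)} = C + C^{2}$
$A{\left(d \right)} = 12 - 3 d$
$N{\left(G \right)} = -9 + 5 G$ ($N{\left(G \right)} = 3 - \left(G - \left(-12 + 3 \left(G + G\right)\right)\right) = 3 - \left(G - \left(-12 + 3 \cdot 2 G\right)\right) = 3 - \left(G - \left(-12 + 6 G\right)\right) = 3 - \left(12 - 5 G\right) = 3 + \left(-12 + 5 G\right) = -9 + 5 G$)
$\frac{r{\left(1 \right)} 4648}{N{\left(482 \right)}} = \frac{1 \left(1 + 1\right) 4648}{-9 + 5 \cdot 482} = \frac{1 \cdot 2 \cdot 4648}{-9 + 2410} = \frac{2 \cdot 4648}{2401} = 9296 \cdot \frac{1}{2401} = \frac{1328}{343}$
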